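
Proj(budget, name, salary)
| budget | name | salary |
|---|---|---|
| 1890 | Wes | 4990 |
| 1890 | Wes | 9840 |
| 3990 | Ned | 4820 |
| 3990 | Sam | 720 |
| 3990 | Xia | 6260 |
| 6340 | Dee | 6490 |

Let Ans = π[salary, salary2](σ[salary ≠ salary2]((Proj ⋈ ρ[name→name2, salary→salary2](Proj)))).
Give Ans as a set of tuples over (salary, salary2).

ρ[name→name2, salary→salary2]: schema becomes (budget, name2, salary2); tuples unchanged.
Proj ⋈ ρ[name→name2, salary→salary2](Proj) (natural join on budget): {(1890, Wes, 4990, Wes, 4990), (1890, Wes, 4990, Wes, 9840), (1890, Wes, 9840, Wes, 4990), (1890, Wes, 9840, Wes, 9840), (3990, Ned, 4820, Ned, 4820), (3990, Ned, 4820, Sam, 720), (3990, Ned, 4820, Xia, 6260), (3990, Sam, 720, Ned, 4820), (3990, Sam, 720, Sam, 720), (3990, Sam, 720, Xia, 6260), (3990, Xia, 6260, Ned, 4820), (3990, Xia, 6260, Sam, 720), (3990, Xia, 6260, Xia, 6260), (6340, Dee, 6490, Dee, 6490)}
Selection salary ≠ salary2: {(1890, Wes, 4990, Wes, 9840), (1890, Wes, 9840, Wes, 4990), (3990, Ned, 4820, Sam, 720), (3990, Ned, 4820, Xia, 6260), (3990, Sam, 720, Ned, 4820), (3990, Sam, 720, Xia, 6260), (3990, Xia, 6260, Ned, 4820), (3990, Xia, 6260, Sam, 720)}
Projecting to salary, salary2: {(4820, 6260), (4820, 720), (4990, 9840), (6260, 4820), (6260, 720), (720, 4820), (720, 6260), (9840, 4990)}

{(4820, 6260), (4820, 720), (4990, 9840), (6260, 4820), (6260, 720), (720, 4820), (720, 6260), (9840, 4990)}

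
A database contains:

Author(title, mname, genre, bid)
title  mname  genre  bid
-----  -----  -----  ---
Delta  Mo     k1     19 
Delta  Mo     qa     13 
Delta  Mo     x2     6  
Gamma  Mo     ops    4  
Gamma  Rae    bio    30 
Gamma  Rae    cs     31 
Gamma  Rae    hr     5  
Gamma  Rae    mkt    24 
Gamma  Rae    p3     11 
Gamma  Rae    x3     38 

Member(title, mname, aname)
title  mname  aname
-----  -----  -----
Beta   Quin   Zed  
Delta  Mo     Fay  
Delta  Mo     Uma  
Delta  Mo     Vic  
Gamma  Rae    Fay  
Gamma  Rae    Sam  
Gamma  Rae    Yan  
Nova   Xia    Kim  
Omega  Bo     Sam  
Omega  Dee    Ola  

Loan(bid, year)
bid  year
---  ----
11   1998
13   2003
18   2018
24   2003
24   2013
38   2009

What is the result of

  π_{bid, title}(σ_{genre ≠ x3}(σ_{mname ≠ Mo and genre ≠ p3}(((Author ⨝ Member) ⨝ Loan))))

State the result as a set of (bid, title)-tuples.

Joining Author and Member on title, mname yields {(Delta, Mo, k1, 19, Fay), (Delta, Mo, k1, 19, Uma), (Delta, Mo, k1, 19, Vic), (Delta, Mo, qa, 13, Fay), (Delta, Mo, qa, 13, Uma), (Delta, Mo, qa, 13, Vic), (Delta, Mo, x2, 6, Fay), (Delta, Mo, x2, 6, Uma), (Delta, Mo, x2, 6, Vic), (Gamma, Rae, bio, 30, Fay), (Gamma, Rae, bio, 30, Sam), (Gamma, Rae, bio, 30, Yan), (Gamma, Rae, cs, 31, Fay), (Gamma, Rae, cs, 31, Sam), (Gamma, Rae, cs, 31, Yan), (Gamma, Rae, hr, 5, Fay), (Gamma, Rae, hr, 5, Sam), (Gamma, Rae, hr, 5, Yan), (Gamma, Rae, mkt, 24, Fay), (Gamma, Rae, mkt, 24, Sam), (Gamma, Rae, mkt, 24, Yan), (Gamma, Rae, p3, 11, Fay), (Gamma, Rae, p3, 11, Sam), (Gamma, Rae, p3, 11, Yan), (Gamma, Rae, x3, 38, Fay), (Gamma, Rae, x3, 38, Sam), (Gamma, Rae, x3, 38, Yan)}.
Joining (Author ⨝ Member) and Loan on bid yields {(Delta, Mo, qa, 13, Fay, 2003), (Delta, Mo, qa, 13, Uma, 2003), (Delta, Mo, qa, 13, Vic, 2003), (Gamma, Rae, mkt, 24, Fay, 2003), (Gamma, Rae, mkt, 24, Fay, 2013), (Gamma, Rae, mkt, 24, Sam, 2003), (Gamma, Rae, mkt, 24, Sam, 2013), (Gamma, Rae, mkt, 24, Yan, 2003), (Gamma, Rae, mkt, 24, Yan, 2013), (Gamma, Rae, p3, 11, Fay, 1998), (Gamma, Rae, p3, 11, Sam, 1998), (Gamma, Rae, p3, 11, Yan, 1998), (Gamma, Rae, x3, 38, Fay, 2009), (Gamma, Rae, x3, 38, Sam, 2009), (Gamma, Rae, x3, 38, Yan, 2009)}.
Filtering on mname ≠ Mo and genre ≠ p3 leaves {(Gamma, Rae, mkt, 24, Fay, 2003), (Gamma, Rae, mkt, 24, Fay, 2013), (Gamma, Rae, mkt, 24, Sam, 2003), (Gamma, Rae, mkt, 24, Sam, 2013), (Gamma, Rae, mkt, 24, Yan, 2003), (Gamma, Rae, mkt, 24, Yan, 2013), (Gamma, Rae, x3, 38, Fay, 2009), (Gamma, Rae, x3, 38, Sam, 2009), (Gamma, Rae, x3, 38, Yan, 2009)}.
Filtering on genre ≠ x3 leaves {(Gamma, Rae, mkt, 24, Fay, 2003), (Gamma, Rae, mkt, 24, Fay, 2013), (Gamma, Rae, mkt, 24, Sam, 2003), (Gamma, Rae, mkt, 24, Sam, 2013), (Gamma, Rae, mkt, 24, Yan, 2003), (Gamma, Rae, mkt, 24, Yan, 2013)}.
Projecting to bid, title (5 duplicate(s) eliminated): {(24, Gamma)}

{(24, Gamma)}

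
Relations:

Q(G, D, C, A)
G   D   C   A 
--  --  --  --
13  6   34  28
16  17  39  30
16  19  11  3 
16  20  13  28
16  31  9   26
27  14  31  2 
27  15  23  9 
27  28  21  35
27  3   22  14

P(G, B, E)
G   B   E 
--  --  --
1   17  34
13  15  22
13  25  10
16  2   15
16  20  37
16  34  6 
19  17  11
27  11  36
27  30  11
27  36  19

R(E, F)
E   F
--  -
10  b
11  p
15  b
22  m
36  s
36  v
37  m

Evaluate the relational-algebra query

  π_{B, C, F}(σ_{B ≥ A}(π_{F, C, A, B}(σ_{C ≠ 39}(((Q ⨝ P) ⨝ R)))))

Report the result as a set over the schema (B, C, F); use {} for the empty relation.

{(11, 23, s), (11, 23, v), (11, 31, s), (11, 31, v), (20, 11, m), (30, 22, p), (30, 23, p), (30, 31, p)}

Joining Q and P on G yields {(13, 6, 34, 28, 15, 22), (13, 6, 34, 28, 25, 10), (16, 17, 39, 30, 2, 15), (16, 17, 39, 30, 20, 37), (16, 17, 39, 30, 34, 6), (16, 19, 11, 3, 2, 15), (16, 19, 11, 3, 20, 37), (16, 19, 11, 3, 34, 6), (16, 20, 13, 28, 2, 15), (16, 20, 13, 28, 20, 37), (16, 20, 13, 28, 34, 6), (16, 31, 9, 26, 2, 15), (16, 31, 9, 26, 20, 37), (16, 31, 9, 26, 34, 6), (27, 14, 31, 2, 11, 36), (27, 14, 31, 2, 30, 11), (27, 14, 31, 2, 36, 19), (27, 15, 23, 9, 11, 36), (27, 15, 23, 9, 30, 11), (27, 15, 23, 9, 36, 19), (27, 28, 21, 35, 11, 36), (27, 28, 21, 35, 30, 11), (27, 28, 21, 35, 36, 19), (27, 3, 22, 14, 11, 36), (27, 3, 22, 14, 30, 11), (27, 3, 22, 14, 36, 19)}.
Joining (Q ⨝ P) and R on E yields {(13, 6, 34, 28, 15, 22, m), (13, 6, 34, 28, 25, 10, b), (16, 17, 39, 30, 2, 15, b), (16, 17, 39, 30, 20, 37, m), (16, 19, 11, 3, 2, 15, b), (16, 19, 11, 3, 20, 37, m), (16, 20, 13, 28, 2, 15, b), (16, 20, 13, 28, 20, 37, m), (16, 31, 9, 26, 2, 15, b), (16, 31, 9, 26, 20, 37, m), (27, 14, 31, 2, 11, 36, s), (27, 14, 31, 2, 11, 36, v), (27, 14, 31, 2, 30, 11, p), (27, 15, 23, 9, 11, 36, s), (27, 15, 23, 9, 11, 36, v), (27, 15, 23, 9, 30, 11, p), (27, 28, 21, 35, 11, 36, s), (27, 28, 21, 35, 11, 36, v), (27, 28, 21, 35, 30, 11, p), (27, 3, 22, 14, 11, 36, s), (27, 3, 22, 14, 11, 36, v), (27, 3, 22, 14, 30, 11, p)}.
Filtering on C ≠ 39 leaves {(13, 6, 34, 28, 15, 22, m), (13, 6, 34, 28, 25, 10, b), (16, 19, 11, 3, 2, 15, b), (16, 19, 11, 3, 20, 37, m), (16, 20, 13, 28, 2, 15, b), (16, 20, 13, 28, 20, 37, m), (16, 31, 9, 26, 2, 15, b), (16, 31, 9, 26, 20, 37, m), (27, 14, 31, 2, 11, 36, s), (27, 14, 31, 2, 11, 36, v), (27, 14, 31, 2, 30, 11, p), (27, 15, 23, 9, 11, 36, s), (27, 15, 23, 9, 11, 36, v), (27, 15, 23, 9, 30, 11, p), (27, 28, 21, 35, 11, 36, s), (27, 28, 21, 35, 11, 36, v), (27, 28, 21, 35, 30, 11, p), (27, 3, 22, 14, 11, 36, s), (27, 3, 22, 14, 11, 36, v), (27, 3, 22, 14, 30, 11, p)}.
π[F, C, A, B]: project onto (F, C, A, B) → {(b, 11, 3, 2), (b, 13, 28, 2), (b, 34, 28, 25), (b, 9, 26, 2), (m, 11, 3, 20), (m, 13, 28, 20), (m, 34, 28, 15), (m, 9, 26, 20), (p, 21, 35, 30), (p, 22, 14, 30), (p, 23, 9, 30), (p, 31, 2, 30), (s, 21, 35, 11), (s, 22, 14, 11), (s, 23, 9, 11), (s, 31, 2, 11), (v, 21, 35, 11), (v, 22, 14, 11), (v, 23, 9, 11), (v, 31, 2, 11)}
Filtering on B ≥ A leaves {(m, 11, 3, 20), (p, 22, 14, 30), (p, 23, 9, 30), (p, 31, 2, 30), (s, 23, 9, 11), (s, 31, 2, 11), (v, 23, 9, 11), (v, 31, 2, 11)}.
π[B, C, F]: project onto (B, C, F) → {(11, 23, s), (11, 23, v), (11, 31, s), (11, 31, v), (20, 11, m), (30, 22, p), (30, 23, p), (30, 31, p)}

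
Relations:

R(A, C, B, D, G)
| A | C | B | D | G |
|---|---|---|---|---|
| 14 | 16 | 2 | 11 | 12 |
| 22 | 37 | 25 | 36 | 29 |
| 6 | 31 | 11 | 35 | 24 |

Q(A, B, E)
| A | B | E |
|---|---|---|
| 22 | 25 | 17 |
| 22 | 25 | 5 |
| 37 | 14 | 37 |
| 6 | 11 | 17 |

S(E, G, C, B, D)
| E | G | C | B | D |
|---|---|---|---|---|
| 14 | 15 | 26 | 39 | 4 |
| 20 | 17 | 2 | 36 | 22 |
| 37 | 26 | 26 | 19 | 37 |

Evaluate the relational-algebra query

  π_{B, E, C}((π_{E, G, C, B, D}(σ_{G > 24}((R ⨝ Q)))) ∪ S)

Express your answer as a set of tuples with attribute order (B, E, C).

Natural join on A, B: {(22, 37, 25, 36, 29, 17), (22, 37, 25, 36, 29, 5), (6, 31, 11, 35, 24, 17)}
Selection G > 24: {(22, 37, 25, 36, 29, 17), (22, 37, 25, 36, 29, 5)}
π_{E, G, C, B, D} gives {(17, 29, 37, 25, 36), (5, 29, 37, 25, 36)}.
Taking the union: {(14, 15, 26, 39, 4), (17, 29, 37, 25, 36), (20, 17, 2, 36, 22), (37, 26, 26, 19, 37), (5, 29, 37, 25, 36)}
π_{B, E, C} gives {(19, 37, 26), (25, 17, 37), (25, 5, 37), (36, 20, 2), (39, 14, 26)}.

{(19, 37, 26), (25, 17, 37), (25, 5, 37), (36, 20, 2), (39, 14, 26)}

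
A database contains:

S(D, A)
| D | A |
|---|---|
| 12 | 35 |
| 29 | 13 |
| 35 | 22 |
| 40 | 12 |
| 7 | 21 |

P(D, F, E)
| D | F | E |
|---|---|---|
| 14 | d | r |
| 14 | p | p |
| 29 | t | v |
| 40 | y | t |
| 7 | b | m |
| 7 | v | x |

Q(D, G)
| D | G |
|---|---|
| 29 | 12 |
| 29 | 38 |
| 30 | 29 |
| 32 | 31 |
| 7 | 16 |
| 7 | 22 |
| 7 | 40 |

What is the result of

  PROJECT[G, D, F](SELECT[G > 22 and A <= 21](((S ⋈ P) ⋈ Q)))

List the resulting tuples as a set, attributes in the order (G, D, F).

{(38, 29, t), (40, 7, b), (40, 7, v)}

Joining S and P on D yields {(29, 13, t, v), (40, 12, y, t), (7, 21, b, m), (7, 21, v, x)}.
Joining (S ⋈ P) and Q on D yields {(29, 13, t, v, 12), (29, 13, t, v, 38), (7, 21, b, m, 16), (7, 21, b, m, 22), (7, 21, b, m, 40), (7, 21, v, x, 16), (7, 21, v, x, 22), (7, 21, v, x, 40)}.
Filtering on G > 22 and A <= 21 leaves {(29, 13, t, v, 38), (7, 21, b, m, 40), (7, 21, v, x, 40)}.
π_{G, D, F} gives {(38, 29, t), (40, 7, b), (40, 7, v)}.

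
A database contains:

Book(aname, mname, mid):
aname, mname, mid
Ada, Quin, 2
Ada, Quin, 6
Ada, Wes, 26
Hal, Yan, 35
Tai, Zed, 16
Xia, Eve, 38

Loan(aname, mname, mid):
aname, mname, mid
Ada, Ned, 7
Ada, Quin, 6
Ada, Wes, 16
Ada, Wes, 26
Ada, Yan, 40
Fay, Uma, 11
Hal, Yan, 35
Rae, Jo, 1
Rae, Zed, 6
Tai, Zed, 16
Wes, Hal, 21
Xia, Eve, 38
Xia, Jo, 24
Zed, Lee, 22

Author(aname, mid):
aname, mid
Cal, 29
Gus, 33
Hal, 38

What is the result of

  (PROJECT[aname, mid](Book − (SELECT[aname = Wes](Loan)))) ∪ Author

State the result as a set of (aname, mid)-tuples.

{(Ada, 2), (Ada, 26), (Ada, 6), (Cal, 29), (Gus, 33), (Hal, 35), (Hal, 38), (Tai, 16), (Xia, 38)}

Filtering on aname = Wes leaves {(Wes, Hal, 21)}.
Taking the difference: {(Ada, Quin, 2), (Ada, Quin, 6), (Ada, Wes, 26), (Hal, Yan, 35), (Tai, Zed, 16), (Xia, Eve, 38)}
π_{aname, mid} gives {(Ada, 2), (Ada, 26), (Ada, 6), (Hal, 35), (Tai, 16), (Xia, 38)}.
Taking the union: {(Ada, 2), (Ada, 26), (Ada, 6), (Cal, 29), (Gus, 33), (Hal, 35), (Hal, 38), (Tai, 16), (Xia, 38)}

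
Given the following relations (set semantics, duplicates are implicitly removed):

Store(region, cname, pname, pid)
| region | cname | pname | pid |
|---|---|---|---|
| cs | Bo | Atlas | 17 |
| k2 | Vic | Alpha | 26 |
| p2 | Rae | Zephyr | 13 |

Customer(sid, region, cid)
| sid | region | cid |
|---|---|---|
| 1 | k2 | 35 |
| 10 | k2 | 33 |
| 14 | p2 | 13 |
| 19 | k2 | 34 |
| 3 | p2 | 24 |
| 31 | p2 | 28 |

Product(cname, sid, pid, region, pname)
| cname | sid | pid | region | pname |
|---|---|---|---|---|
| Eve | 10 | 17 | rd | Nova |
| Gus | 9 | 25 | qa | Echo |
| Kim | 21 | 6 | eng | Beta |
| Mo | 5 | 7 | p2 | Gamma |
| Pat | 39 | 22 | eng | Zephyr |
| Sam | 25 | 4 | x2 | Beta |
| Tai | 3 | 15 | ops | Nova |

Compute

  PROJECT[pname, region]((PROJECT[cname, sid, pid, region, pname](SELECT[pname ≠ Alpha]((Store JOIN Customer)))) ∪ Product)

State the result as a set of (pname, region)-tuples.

{(Beta, eng), (Beta, x2), (Echo, qa), (Gamma, p2), (Nova, ops), (Nova, rd), (Zephyr, eng), (Zephyr, p2)}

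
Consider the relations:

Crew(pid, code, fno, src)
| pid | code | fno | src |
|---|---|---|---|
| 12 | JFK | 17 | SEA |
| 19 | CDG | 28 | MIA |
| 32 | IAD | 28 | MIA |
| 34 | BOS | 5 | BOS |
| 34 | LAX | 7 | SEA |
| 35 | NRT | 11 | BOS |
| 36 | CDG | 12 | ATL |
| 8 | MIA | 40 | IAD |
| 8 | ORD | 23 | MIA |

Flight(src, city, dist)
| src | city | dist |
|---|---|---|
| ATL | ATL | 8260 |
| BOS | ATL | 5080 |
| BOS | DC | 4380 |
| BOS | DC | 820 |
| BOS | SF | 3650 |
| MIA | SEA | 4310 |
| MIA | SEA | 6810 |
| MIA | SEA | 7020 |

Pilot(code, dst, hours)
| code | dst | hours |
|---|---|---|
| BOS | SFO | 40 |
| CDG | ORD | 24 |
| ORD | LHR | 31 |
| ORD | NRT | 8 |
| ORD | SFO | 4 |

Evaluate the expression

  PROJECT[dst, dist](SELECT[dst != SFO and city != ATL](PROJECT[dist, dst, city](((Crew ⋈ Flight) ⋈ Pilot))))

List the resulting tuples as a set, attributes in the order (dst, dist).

{(LHR, 4310), (LHR, 6810), (LHR, 7020), (NRT, 4310), (NRT, 6810), (NRT, 7020), (ORD, 4310), (ORD, 6810), (ORD, 7020)}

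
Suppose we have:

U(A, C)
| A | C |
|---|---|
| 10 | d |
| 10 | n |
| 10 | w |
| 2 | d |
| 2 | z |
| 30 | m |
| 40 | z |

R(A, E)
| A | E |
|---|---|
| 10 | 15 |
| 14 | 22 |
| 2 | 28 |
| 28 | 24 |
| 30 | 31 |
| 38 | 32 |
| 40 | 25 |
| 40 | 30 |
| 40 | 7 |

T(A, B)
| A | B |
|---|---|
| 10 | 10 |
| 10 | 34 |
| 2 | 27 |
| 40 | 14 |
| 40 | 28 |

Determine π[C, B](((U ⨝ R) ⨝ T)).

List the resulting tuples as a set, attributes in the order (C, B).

Natural join on A: {(10, d, 15), (10, n, 15), (10, w, 15), (2, d, 28), (2, z, 28), (30, m, 31), (40, z, 25), (40, z, 30), (40, z, 7)}
Natural join on A: {(10, d, 15, 10), (10, d, 15, 34), (10, n, 15, 10), (10, n, 15, 34), (10, w, 15, 10), (10, w, 15, 34), (2, d, 28, 27), (2, z, 28, 27), (40, z, 25, 14), (40, z, 25, 28), (40, z, 30, 14), (40, z, 30, 28), (40, z, 7, 14), (40, z, 7, 28)}
Projecting to C, B (4 duplicate(s) eliminated): {(d, 10), (d, 27), (d, 34), (n, 10), (n, 34), (w, 10), (w, 34), (z, 14), (z, 27), (z, 28)}

{(d, 10), (d, 27), (d, 34), (n, 10), (n, 34), (w, 10), (w, 34), (z, 14), (z, 27), (z, 28)}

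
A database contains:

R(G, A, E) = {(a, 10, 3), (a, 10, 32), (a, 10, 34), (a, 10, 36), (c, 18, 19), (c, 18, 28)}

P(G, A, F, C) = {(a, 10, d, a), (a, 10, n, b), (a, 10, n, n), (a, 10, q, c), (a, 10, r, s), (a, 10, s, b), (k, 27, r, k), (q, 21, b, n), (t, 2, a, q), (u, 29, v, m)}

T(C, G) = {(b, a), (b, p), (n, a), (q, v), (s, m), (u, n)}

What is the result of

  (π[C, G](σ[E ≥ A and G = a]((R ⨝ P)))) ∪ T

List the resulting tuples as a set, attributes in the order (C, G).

{(a, a), (b, a), (b, p), (c, a), (n, a), (q, v), (s, a), (s, m), (u, n)}

R ⋈ P (natural join on G, A): {(a, 10, 3, d, a), (a, 10, 3, n, b), (a, 10, 3, n, n), (a, 10, 3, q, c), (a, 10, 3, r, s), (a, 10, 3, s, b), (a, 10, 32, d, a), (a, 10, 32, n, b), (a, 10, 32, n, n), (a, 10, 32, q, c), (a, 10, 32, r, s), (a, 10, 32, s, b), (a, 10, 34, d, a), (a, 10, 34, n, b), (a, 10, 34, n, n), (a, 10, 34, q, c), (a, 10, 34, r, s), (a, 10, 34, s, b), (a, 10, 36, d, a), (a, 10, 36, n, b), (a, 10, 36, n, n), (a, 10, 36, q, c), (a, 10, 36, r, s), (a, 10, 36, s, b)}
Apply σ_{E ≥ A and G = a}; surviving tuples: {(a, 10, 32, d, a), (a, 10, 32, n, b), (a, 10, 32, n, n), (a, 10, 32, q, c), (a, 10, 32, r, s), (a, 10, 32, s, b), (a, 10, 34, d, a), (a, 10, 34, n, b), (a, 10, 34, n, n), (a, 10, 34, q, c), (a, 10, 34, r, s), (a, 10, 34, s, b), (a, 10, 36, d, a), (a, 10, 36, n, b), (a, 10, 36, n, n), (a, 10, 36, q, c), (a, 10, 36, r, s), (a, 10, 36, s, b)}
π_{C, G} gives {(a, a), (b, a), (c, a), (n, a), (s, a)} (13 duplicate(s) eliminated).
Union: {(a, a), (b, a), (c, a), (n, a), (s, a)} with {(b, a), (b, p), (n, a), (q, v), (s, m), (u, n)} → {(a, a), (b, a), (b, p), (c, a), (n, a), (q, v), (s, a), (s, m), (u, n)}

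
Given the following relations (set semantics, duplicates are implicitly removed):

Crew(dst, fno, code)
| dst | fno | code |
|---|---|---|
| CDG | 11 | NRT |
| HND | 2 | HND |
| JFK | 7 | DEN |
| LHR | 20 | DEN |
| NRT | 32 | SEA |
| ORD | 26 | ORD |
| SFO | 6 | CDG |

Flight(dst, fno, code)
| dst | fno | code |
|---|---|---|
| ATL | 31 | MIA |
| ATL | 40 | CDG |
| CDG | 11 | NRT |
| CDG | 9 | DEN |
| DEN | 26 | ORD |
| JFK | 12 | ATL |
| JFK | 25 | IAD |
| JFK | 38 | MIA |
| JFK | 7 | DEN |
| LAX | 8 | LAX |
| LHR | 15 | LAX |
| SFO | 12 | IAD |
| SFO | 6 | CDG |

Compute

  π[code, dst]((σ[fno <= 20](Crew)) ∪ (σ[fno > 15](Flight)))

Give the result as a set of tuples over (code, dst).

{(CDG, ATL), (CDG, SFO), (DEN, JFK), (DEN, LHR), (HND, HND), (IAD, JFK), (MIA, ATL), (MIA, JFK), (NRT, CDG), (ORD, DEN)}

σ[fno <= 20]: keep tuples satisfying fno <= 20 → {(CDG, 11, NRT), (HND, 2, HND), (JFK, 7, DEN), (LHR, 20, DEN), (SFO, 6, CDG)}
σ[fno > 15]: keep tuples satisfying fno > 15 → {(ATL, 31, MIA), (ATL, 40, CDG), (DEN, 26, ORD), (JFK, 25, IAD), (JFK, 38, MIA)}
Set union of the two operands is {(ATL, 31, MIA), (ATL, 40, CDG), (CDG, 11, NRT), (DEN, 26, ORD), (HND, 2, HND), (JFK, 25, IAD), (JFK, 38, MIA), (JFK, 7, DEN), (LHR, 20, DEN), (SFO, 6, CDG)}.
π[code, dst]: project onto (code, dst) → {(CDG, ATL), (CDG, SFO), (DEN, JFK), (DEN, LHR), (HND, HND), (IAD, JFK), (MIA, ATL), (MIA, JFK), (NRT, CDG), (ORD, DEN)}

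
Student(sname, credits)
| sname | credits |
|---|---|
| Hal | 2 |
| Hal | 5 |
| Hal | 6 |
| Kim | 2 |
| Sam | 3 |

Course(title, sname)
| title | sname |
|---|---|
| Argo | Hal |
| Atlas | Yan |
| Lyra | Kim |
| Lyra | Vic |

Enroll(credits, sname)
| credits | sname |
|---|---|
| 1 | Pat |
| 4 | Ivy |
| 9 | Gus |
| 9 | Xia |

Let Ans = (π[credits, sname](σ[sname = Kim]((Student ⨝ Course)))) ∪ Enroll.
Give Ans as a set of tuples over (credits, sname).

{(1, Pat), (2, Kim), (4, Ivy), (9, Gus), (9, Xia)}

Joining Student and Course on sname yields {(Hal, 2, Argo), (Hal, 5, Argo), (Hal, 6, Argo), (Kim, 2, Lyra)}.
Selection sname = Kim: {(Kim, 2, Lyra)}
Keep only column(s) credits, sname: {(2, Kim)}
Union: {(2, Kim)} with {(1, Pat), (4, Ivy), (9, Gus), (9, Xia)} → {(1, Pat), (2, Kim), (4, Ivy), (9, Gus), (9, Xia)}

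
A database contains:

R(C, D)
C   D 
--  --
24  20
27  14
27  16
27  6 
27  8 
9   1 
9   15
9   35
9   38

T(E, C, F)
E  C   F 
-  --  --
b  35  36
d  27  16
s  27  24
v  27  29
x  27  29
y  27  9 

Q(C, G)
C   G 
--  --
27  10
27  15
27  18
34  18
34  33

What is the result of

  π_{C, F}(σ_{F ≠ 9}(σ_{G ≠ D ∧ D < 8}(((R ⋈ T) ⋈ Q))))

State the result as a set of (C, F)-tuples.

R ⋈ T (natural join on C): {(27, 14, d, 16), (27, 14, s, 24), (27, 14, v, 29), (27, 14, x, 29), (27, 14, y, 9), (27, 16, d, 16), (27, 16, s, 24), (27, 16, v, 29), (27, 16, x, 29), (27, 16, y, 9), (27, 6, d, 16), (27, 6, s, 24), (27, 6, v, 29), (27, 6, x, 29), (27, 6, y, 9), (27, 8, d, 16), (27, 8, s, 24), (27, 8, v, 29), (27, 8, x, 29), (27, 8, y, 9)}
(R ⋈ T) ⋈ Q (natural join on C): {(27, 14, d, 16, 10), (27, 14, d, 16, 15), (27, 14, d, 16, 18), (27, 14, s, 24, 10), (27, 14, s, 24, 15), (27, 14, s, 24, 18), (27, 14, v, 29, 10), (27, 14, v, 29, 15), (27, 14, v, 29, 18), (27, 14, x, 29, 10), (27, 14, x, 29, 15), (27, 14, x, 29, 18), (27, 14, y, 9, 10), (27, 14, y, 9, 15), (27, 14, y, 9, 18), (27, 16, d, 16, 10), (27, 16, d, 16, 15), (27, 16, d, 16, 18), (27, 16, s, 24, 10), (27, 16, s, 24, 15), (27, 16, s, 24, 18), (27, 16, v, 29, 10), (27, 16, v, 29, 15), (27, 16, v, 29, 18), (27, 16, x, 29, 10), (27, 16, x, 29, 15), (27, 16, x, 29, 18), (27, 16, y, 9, 10), (27, 16, y, 9, 15), (27, 16, y, 9, 18), (27, 6, d, 16, 10), (27, 6, d, 16, 15), (27, 6, d, 16, 18), (27, 6, s, 24, 10), (27, 6, s, 24, 15), (27, 6, s, 24, 18), (27, 6, v, 29, 10), (27, 6, v, 29, 15), (27, 6, v, 29, 18), (27, 6, x, 29, 10), (27, 6, x, 29, 15), (27, 6, x, 29, 18), (27, 6, y, 9, 10), (27, 6, y, 9, 15), (27, 6, y, 9, 18), (27, 8, d, 16, 10), (27, 8, d, 16, 15), (27, 8, d, 16, 18), (27, 8, s, 24, 10), (27, 8, s, 24, 15), (27, 8, s, 24, 18), (27, 8, v, 29, 10), (27, 8, v, 29, 15), (27, 8, v, 29, 18), (27, 8, x, 29, 10), (27, 8, x, 29, 15), (27, 8, x, 29, 18), (27, 8, y, 9, 10), (27, 8, y, 9, 15), (27, 8, y, 9, 18)}
Apply σ_{G ≠ D ∧ D < 8}; surviving tuples: {(27, 6, d, 16, 10), (27, 6, d, 16, 15), (27, 6, d, 16, 18), (27, 6, s, 24, 10), (27, 6, s, 24, 15), (27, 6, s, 24, 18), (27, 6, v, 29, 10), (27, 6, v, 29, 15), (27, 6, v, 29, 18), (27, 6, x, 29, 10), (27, 6, x, 29, 15), (27, 6, x, 29, 18), (27, 6, y, 9, 10), (27, 6, y, 9, 15), (27, 6, y, 9, 18)}
Apply σ_{F ≠ 9}; surviving tuples: {(27, 6, d, 16, 10), (27, 6, d, 16, 15), (27, 6, d, 16, 18), (27, 6, s, 24, 10), (27, 6, s, 24, 15), (27, 6, s, 24, 18), (27, 6, v, 29, 10), (27, 6, v, 29, 15), (27, 6, v, 29, 18), (27, 6, x, 29, 10), (27, 6, x, 29, 15), (27, 6, x, 29, 18)}
π[C, F]: project onto (C, F) (9 duplicate(s) eliminated) → {(27, 16), (27, 24), (27, 29)}

{(27, 16), (27, 24), (27, 29)}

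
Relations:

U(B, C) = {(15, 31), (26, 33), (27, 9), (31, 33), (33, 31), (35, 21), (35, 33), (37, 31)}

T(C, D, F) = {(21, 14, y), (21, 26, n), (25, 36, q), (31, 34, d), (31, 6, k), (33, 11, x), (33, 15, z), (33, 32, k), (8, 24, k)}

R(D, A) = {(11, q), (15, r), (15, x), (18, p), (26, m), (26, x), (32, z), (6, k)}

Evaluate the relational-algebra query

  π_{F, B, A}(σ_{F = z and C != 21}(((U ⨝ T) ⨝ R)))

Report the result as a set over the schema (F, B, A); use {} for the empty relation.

{(z, 26, r), (z, 26, x), (z, 31, r), (z, 31, x), (z, 35, r), (z, 35, x)}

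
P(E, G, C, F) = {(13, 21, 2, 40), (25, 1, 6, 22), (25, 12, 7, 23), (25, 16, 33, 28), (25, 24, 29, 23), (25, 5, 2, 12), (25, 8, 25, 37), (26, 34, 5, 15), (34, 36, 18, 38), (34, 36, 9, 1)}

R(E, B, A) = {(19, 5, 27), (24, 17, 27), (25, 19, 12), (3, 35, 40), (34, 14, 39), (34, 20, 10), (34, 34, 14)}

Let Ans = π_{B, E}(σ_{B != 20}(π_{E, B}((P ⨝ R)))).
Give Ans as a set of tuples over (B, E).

Joining P and R on E yields {(25, 1, 6, 22, 19, 12), (25, 12, 7, 23, 19, 12), (25, 16, 33, 28, 19, 12), (25, 24, 29, 23, 19, 12), (25, 5, 2, 12, 19, 12), (25, 8, 25, 37, 19, 12), (34, 36, 18, 38, 14, 39), (34, 36, 18, 38, 20, 10), (34, 36, 18, 38, 34, 14), (34, 36, 9, 1, 14, 39), (34, 36, 9, 1, 20, 10), (34, 36, 9, 1, 34, 14)}.
π_{E, B} gives {(25, 19), (34, 14), (34, 20), (34, 34)} (8 duplicate(s) eliminated).
Apply σ_{B != 20}; surviving tuples: {(25, 19), (34, 14), (34, 34)}
π_{B, E} gives {(14, 34), (19, 25), (34, 34)}.

{(14, 34), (19, 25), (34, 34)}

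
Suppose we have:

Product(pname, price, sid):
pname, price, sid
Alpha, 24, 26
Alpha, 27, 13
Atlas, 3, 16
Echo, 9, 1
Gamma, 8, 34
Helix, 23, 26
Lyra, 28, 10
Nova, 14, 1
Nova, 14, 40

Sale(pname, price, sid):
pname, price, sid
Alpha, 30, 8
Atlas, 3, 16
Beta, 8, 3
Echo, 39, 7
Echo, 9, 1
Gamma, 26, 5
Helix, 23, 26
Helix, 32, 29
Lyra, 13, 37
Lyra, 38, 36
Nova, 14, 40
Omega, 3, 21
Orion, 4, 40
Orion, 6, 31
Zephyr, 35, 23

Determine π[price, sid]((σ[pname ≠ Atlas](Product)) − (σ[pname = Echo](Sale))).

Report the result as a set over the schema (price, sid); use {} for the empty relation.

{(14, 1), (14, 40), (23, 26), (24, 26), (27, 13), (28, 10), (8, 34)}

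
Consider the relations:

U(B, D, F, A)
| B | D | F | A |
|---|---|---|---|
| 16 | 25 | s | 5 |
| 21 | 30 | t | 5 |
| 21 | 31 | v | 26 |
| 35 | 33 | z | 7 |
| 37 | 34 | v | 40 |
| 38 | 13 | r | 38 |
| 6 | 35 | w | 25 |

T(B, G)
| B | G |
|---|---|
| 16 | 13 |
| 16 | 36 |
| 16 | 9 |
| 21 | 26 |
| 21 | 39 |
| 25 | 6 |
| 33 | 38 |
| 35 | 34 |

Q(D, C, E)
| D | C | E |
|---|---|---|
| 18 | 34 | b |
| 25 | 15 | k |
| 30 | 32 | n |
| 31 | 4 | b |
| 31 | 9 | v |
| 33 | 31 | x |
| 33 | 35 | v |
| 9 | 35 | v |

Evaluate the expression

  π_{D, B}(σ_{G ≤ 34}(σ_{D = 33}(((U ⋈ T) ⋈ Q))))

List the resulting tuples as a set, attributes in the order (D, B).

{(33, 35)}

Joining U and T on B yields {(16, 25, s, 5, 13), (16, 25, s, 5, 36), (16, 25, s, 5, 9), (21, 30, t, 5, 26), (21, 30, t, 5, 39), (21, 31, v, 26, 26), (21, 31, v, 26, 39), (35, 33, z, 7, 34)}.
Joining (U ⋈ T) and Q on D yields {(16, 25, s, 5, 13, 15, k), (16, 25, s, 5, 36, 15, k), (16, 25, s, 5, 9, 15, k), (21, 30, t, 5, 26, 32, n), (21, 30, t, 5, 39, 32, n), (21, 31, v, 26, 26, 4, b), (21, 31, v, 26, 26, 9, v), (21, 31, v, 26, 39, 4, b), (21, 31, v, 26, 39, 9, v), (35, 33, z, 7, 34, 31, x), (35, 33, z, 7, 34, 35, v)}.
Filtering on D = 33 leaves {(35, 33, z, 7, 34, 31, x), (35, 33, z, 7, 34, 35, v)}.
Filtering on G ≤ 34 leaves {(35, 33, z, 7, 34, 31, x), (35, 33, z, 7, 34, 35, v)}.
π_{D, B} gives {(33, 35)} (1 duplicate(s) eliminated).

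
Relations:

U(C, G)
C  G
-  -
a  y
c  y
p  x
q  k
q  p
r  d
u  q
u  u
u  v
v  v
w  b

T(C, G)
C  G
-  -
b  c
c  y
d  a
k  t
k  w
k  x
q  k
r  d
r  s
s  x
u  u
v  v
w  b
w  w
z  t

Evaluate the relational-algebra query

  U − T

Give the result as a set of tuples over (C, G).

{(a, y), (p, x), (q, p), (u, q), (u, v)}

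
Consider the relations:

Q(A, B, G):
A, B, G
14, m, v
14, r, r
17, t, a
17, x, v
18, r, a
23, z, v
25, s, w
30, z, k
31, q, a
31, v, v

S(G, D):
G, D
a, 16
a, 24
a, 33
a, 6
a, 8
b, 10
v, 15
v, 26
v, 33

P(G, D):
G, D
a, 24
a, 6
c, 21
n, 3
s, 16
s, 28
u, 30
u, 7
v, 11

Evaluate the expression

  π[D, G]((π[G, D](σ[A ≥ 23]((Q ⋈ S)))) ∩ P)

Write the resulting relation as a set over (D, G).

Q ⋈ S (natural join on G): {(14, m, v, 15), (14, m, v, 26), (14, m, v, 33), (17, t, a, 16), (17, t, a, 24), (17, t, a, 33), (17, t, a, 6), (17, t, a, 8), (17, x, v, 15), (17, x, v, 26), (17, x, v, 33), (18, r, a, 16), (18, r, a, 24), (18, r, a, 33), (18, r, a, 6), (18, r, a, 8), (23, z, v, 15), (23, z, v, 26), (23, z, v, 33), (31, q, a, 16), (31, q, a, 24), (31, q, a, 33), (31, q, a, 6), (31, q, a, 8), (31, v, v, 15), (31, v, v, 26), (31, v, v, 33)}
Apply σ_{A ≥ 23}; surviving tuples: {(23, z, v, 15), (23, z, v, 26), (23, z, v, 33), (31, q, a, 16), (31, q, a, 24), (31, q, a, 33), (31, q, a, 6), (31, q, a, 8), (31, v, v, 15), (31, v, v, 26), (31, v, v, 33)}
π[G, D]: project onto (G, D) (3 duplicate(s) eliminated) → {(a, 16), (a, 24), (a, 33), (a, 6), (a, 8), (v, 15), (v, 26), (v, 33)}
Taking the intersection: {(a, 24), (a, 6)}
π[D, G]: project onto (D, G) → {(24, a), (6, a)}

{(24, a), (6, a)}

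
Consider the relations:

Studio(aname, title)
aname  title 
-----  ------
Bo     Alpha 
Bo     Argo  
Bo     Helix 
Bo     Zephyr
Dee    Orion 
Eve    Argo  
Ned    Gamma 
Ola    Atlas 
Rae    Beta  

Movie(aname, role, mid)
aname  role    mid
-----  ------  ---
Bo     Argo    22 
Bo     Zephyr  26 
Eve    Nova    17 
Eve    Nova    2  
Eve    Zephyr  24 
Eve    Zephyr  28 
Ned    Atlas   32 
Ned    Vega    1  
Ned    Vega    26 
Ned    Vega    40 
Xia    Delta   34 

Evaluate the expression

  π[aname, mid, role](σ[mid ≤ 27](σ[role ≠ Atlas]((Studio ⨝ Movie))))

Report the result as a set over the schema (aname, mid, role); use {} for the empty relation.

{(Bo, 22, Argo), (Bo, 26, Zephyr), (Eve, 17, Nova), (Eve, 2, Nova), (Eve, 24, Zephyr), (Ned, 1, Vega), (Ned, 26, Vega)}

Studio ⋈ Movie (natural join on aname): {(Bo, Alpha, Argo, 22), (Bo, Alpha, Zephyr, 26), (Bo, Argo, Argo, 22), (Bo, Argo, Zephyr, 26), (Bo, Helix, Argo, 22), (Bo, Helix, Zephyr, 26), (Bo, Zephyr, Argo, 22), (Bo, Zephyr, Zephyr, 26), (Eve, Argo, Nova, 17), (Eve, Argo, Nova, 2), (Eve, Argo, Zephyr, 24), (Eve, Argo, Zephyr, 28), (Ned, Gamma, Atlas, 32), (Ned, Gamma, Vega, 1), (Ned, Gamma, Vega, 26), (Ned, Gamma, Vega, 40)}
σ[role ≠ Atlas]: keep tuples satisfying role ≠ Atlas → {(Bo, Alpha, Argo, 22), (Bo, Alpha, Zephyr, 26), (Bo, Argo, Argo, 22), (Bo, Argo, Zephyr, 26), (Bo, Helix, Argo, 22), (Bo, Helix, Zephyr, 26), (Bo, Zephyr, Argo, 22), (Bo, Zephyr, Zephyr, 26), (Eve, Argo, Nova, 17), (Eve, Argo, Nova, 2), (Eve, Argo, Zephyr, 24), (Eve, Argo, Zephyr, 28), (Ned, Gamma, Vega, 1), (Ned, Gamma, Vega, 26), (Ned, Gamma, Vega, 40)}
σ[mid ≤ 27]: keep tuples satisfying mid ≤ 27 → {(Bo, Alpha, Argo, 22), (Bo, Alpha, Zephyr, 26), (Bo, Argo, Argo, 22), (Bo, Argo, Zephyr, 26), (Bo, Helix, Argo, 22), (Bo, Helix, Zephyr, 26), (Bo, Zephyr, Argo, 22), (Bo, Zephyr, Zephyr, 26), (Eve, Argo, Nova, 17), (Eve, Argo, Nova, 2), (Eve, Argo, Zephyr, 24), (Ned, Gamma, Vega, 1), (Ned, Gamma, Vega, 26)}
π_{aname, mid, role} gives {(Bo, 22, Argo), (Bo, 26, Zephyr), (Eve, 17, Nova), (Eve, 2, Nova), (Eve, 24, Zephyr), (Ned, 1, Vega), (Ned, 26, Vega)} (6 duplicate(s) eliminated).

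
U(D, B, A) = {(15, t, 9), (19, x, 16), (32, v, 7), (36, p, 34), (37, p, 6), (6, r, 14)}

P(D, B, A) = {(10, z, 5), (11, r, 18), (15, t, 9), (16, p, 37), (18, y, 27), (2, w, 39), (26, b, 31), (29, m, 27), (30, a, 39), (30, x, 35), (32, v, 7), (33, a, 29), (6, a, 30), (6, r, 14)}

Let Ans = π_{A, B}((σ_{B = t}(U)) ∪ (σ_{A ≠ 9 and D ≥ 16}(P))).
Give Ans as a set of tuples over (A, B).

σ[B = t]: keep tuples satisfying B = t → {(15, t, 9)}
σ[A ≠ 9 and D ≥ 16]: keep tuples satisfying A ≠ 9 and D ≥ 16 → {(16, p, 37), (18, y, 27), (26, b, 31), (29, m, 27), (30, a, 39), (30, x, 35), (32, v, 7), (33, a, 29)}
Set union of the two operands is {(15, t, 9), (16, p, 37), (18, y, 27), (26, b, 31), (29, m, 27), (30, a, 39), (30, x, 35), (32, v, 7), (33, a, 29)}.
Keep only column(s) A, B: {(27, m), (27, y), (29, a), (31, b), (35, x), (37, p), (39, a), (7, v), (9, t)}

{(27, m), (27, y), (29, a), (31, b), (35, x), (37, p), (39, a), (7, v), (9, t)}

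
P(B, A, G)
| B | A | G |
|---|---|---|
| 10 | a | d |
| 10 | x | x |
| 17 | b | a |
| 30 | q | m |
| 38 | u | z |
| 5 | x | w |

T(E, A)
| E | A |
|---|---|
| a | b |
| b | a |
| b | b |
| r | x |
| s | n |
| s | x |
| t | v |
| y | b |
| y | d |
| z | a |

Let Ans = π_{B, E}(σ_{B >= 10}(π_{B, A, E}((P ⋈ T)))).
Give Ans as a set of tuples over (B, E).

{(10, b), (10, r), (10, s), (10, z), (17, a), (17, b), (17, y)}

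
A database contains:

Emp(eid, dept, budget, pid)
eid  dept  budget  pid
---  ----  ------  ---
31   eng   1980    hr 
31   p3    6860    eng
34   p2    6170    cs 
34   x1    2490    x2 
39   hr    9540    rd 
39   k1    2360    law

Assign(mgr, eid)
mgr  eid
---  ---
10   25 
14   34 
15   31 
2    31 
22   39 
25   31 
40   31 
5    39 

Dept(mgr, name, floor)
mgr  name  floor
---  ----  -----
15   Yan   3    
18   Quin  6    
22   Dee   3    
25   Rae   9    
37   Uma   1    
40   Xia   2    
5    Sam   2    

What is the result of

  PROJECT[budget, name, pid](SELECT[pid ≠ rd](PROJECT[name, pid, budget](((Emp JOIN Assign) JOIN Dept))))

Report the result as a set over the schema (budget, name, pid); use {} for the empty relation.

Natural join on eid: {(31, eng, 1980, hr, 15), (31, eng, 1980, hr, 2), (31, eng, 1980, hr, 25), (31, eng, 1980, hr, 40), (31, p3, 6860, eng, 15), (31, p3, 6860, eng, 2), (31, p3, 6860, eng, 25), (31, p3, 6860, eng, 40), (34, p2, 6170, cs, 14), (34, x1, 2490, x2, 14), (39, hr, 9540, rd, 22), (39, hr, 9540, rd, 5), (39, k1, 2360, law, 22), (39, k1, 2360, law, 5)}
Natural join on mgr: {(31, eng, 1980, hr, 15, Yan, 3), (31, eng, 1980, hr, 25, Rae, 9), (31, eng, 1980, hr, 40, Xia, 2), (31, p3, 6860, eng, 15, Yan, 3), (31, p3, 6860, eng, 25, Rae, 9), (31, p3, 6860, eng, 40, Xia, 2), (39, hr, 9540, rd, 22, Dee, 3), (39, hr, 9540, rd, 5, Sam, 2), (39, k1, 2360, law, 22, Dee, 3), (39, k1, 2360, law, 5, Sam, 2)}
Keep only column(s) name, pid, budget: {(Dee, law, 2360), (Dee, rd, 9540), (Rae, eng, 6860), (Rae, hr, 1980), (Sam, law, 2360), (Sam, rd, 9540), (Xia, eng, 6860), (Xia, hr, 1980), (Yan, eng, 6860), (Yan, hr, 1980)}
Selection pid ≠ rd: {(Dee, law, 2360), (Rae, eng, 6860), (Rae, hr, 1980), (Sam, law, 2360), (Xia, eng, 6860), (Xia, hr, 1980), (Yan, eng, 6860), (Yan, hr, 1980)}
Keep only column(s) budget, name, pid: {(1980, Rae, hr), (1980, Xia, hr), (1980, Yan, hr), (2360, Dee, law), (2360, Sam, law), (6860, Rae, eng), (6860, Xia, eng), (6860, Yan, eng)}

{(1980, Rae, hr), (1980, Xia, hr), (1980, Yan, hr), (2360, Dee, law), (2360, Sam, law), (6860, Rae, eng), (6860, Xia, eng), (6860, Yan, eng)}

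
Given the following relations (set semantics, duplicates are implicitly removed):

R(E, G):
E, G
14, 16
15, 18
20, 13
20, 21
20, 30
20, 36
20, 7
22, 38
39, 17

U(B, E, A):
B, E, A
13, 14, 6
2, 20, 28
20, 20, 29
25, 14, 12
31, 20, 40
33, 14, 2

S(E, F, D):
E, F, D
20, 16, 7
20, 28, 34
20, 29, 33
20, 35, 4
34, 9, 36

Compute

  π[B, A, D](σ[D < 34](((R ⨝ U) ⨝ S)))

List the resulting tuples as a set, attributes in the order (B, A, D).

{(2, 28, 33), (2, 28, 4), (2, 28, 7), (20, 29, 33), (20, 29, 4), (20, 29, 7), (31, 40, 33), (31, 40, 4), (31, 40, 7)}

Natural join on E: {(14, 16, 13, 6), (14, 16, 25, 12), (14, 16, 33, 2), (20, 13, 2, 28), (20, 13, 20, 29), (20, 13, 31, 40), (20, 21, 2, 28), (20, 21, 20, 29), (20, 21, 31, 40), (20, 30, 2, 28), (20, 30, 20, 29), (20, 30, 31, 40), (20, 36, 2, 28), (20, 36, 20, 29), (20, 36, 31, 40), (20, 7, 2, 28), (20, 7, 20, 29), (20, 7, 31, 40)}
Natural join on E: {(20, 13, 2, 28, 16, 7), (20, 13, 2, 28, 28, 34), (20, 13, 2, 28, 29, 33), (20, 13, 2, 28, 35, 4), (20, 13, 20, 29, 16, 7), (20, 13, 20, 29, 28, 34), (20, 13, 20, 29, 29, 33), (20, 13, 20, 29, 35, 4), (20, 13, 31, 40, 16, 7), (20, 13, 31, 40, 28, 34), (20, 13, 31, 40, 29, 33), (20, 13, 31, 40, 35, 4), (20, 21, 2, 28, 16, 7), (20, 21, 2, 28, 28, 34), (20, 21, 2, 28, 29, 33), (20, 21, 2, 28, 35, 4), (20, 21, 20, 29, 16, 7), (20, 21, 20, 29, 28, 34), (20, 21, 20, 29, 29, 33), (20, 21, 20, 29, 35, 4), (20, 21, 31, 40, 16, 7), (20, 21, 31, 40, 28, 34), (20, 21, 31, 40, 29, 33), (20, 21, 31, 40, 35, 4), (20, 30, 2, 28, 16, 7), (20, 30, 2, 28, 28, 34), (20, 30, 2, 28, 29, 33), (20, 30, 2, 28, 35, 4), (20, 30, 20, 29, 16, 7), (20, 30, 20, 29, 28, 34), (20, 30, 20, 29, 29, 33), (20, 30, 20, 29, 35, 4), (20, 30, 31, 40, 16, 7), (20, 30, 31, 40, 28, 34), (20, 30, 31, 40, 29, 33), (20, 30, 31, 40, 35, 4), (20, 36, 2, 28, 16, 7), (20, 36, 2, 28, 28, 34), (20, 36, 2, 28, 29, 33), (20, 36, 2, 28, 35, 4), (20, 36, 20, 29, 16, 7), (20, 36, 20, 29, 28, 34), (20, 36, 20, 29, 29, 33), (20, 36, 20, 29, 35, 4), (20, 36, 31, 40, 16, 7), (20, 36, 31, 40, 28, 34), (20, 36, 31, 40, 29, 33), (20, 36, 31, 40, 35, 4), (20, 7, 2, 28, 16, 7), (20, 7, 2, 28, 28, 34), (20, 7, 2, 28, 29, 33), (20, 7, 2, 28, 35, 4), (20, 7, 20, 29, 16, 7), (20, 7, 20, 29, 28, 34), (20, 7, 20, 29, 29, 33), (20, 7, 20, 29, 35, 4), (20, 7, 31, 40, 16, 7), (20, 7, 31, 40, 28, 34), (20, 7, 31, 40, 29, 33), (20, 7, 31, 40, 35, 4)}
σ[D < 34]: keep tuples satisfying D < 34 → {(20, 13, 2, 28, 16, 7), (20, 13, 2, 28, 29, 33), (20, 13, 2, 28, 35, 4), (20, 13, 20, 29, 16, 7), (20, 13, 20, 29, 29, 33), (20, 13, 20, 29, 35, 4), (20, 13, 31, 40, 16, 7), (20, 13, 31, 40, 29, 33), (20, 13, 31, 40, 35, 4), (20, 21, 2, 28, 16, 7), (20, 21, 2, 28, 29, 33), (20, 21, 2, 28, 35, 4), (20, 21, 20, 29, 16, 7), (20, 21, 20, 29, 29, 33), (20, 21, 20, 29, 35, 4), (20, 21, 31, 40, 16, 7), (20, 21, 31, 40, 29, 33), (20, 21, 31, 40, 35, 4), (20, 30, 2, 28, 16, 7), (20, 30, 2, 28, 29, 33), (20, 30, 2, 28, 35, 4), (20, 30, 20, 29, 16, 7), (20, 30, 20, 29, 29, 33), (20, 30, 20, 29, 35, 4), (20, 30, 31, 40, 16, 7), (20, 30, 31, 40, 29, 33), (20, 30, 31, 40, 35, 4), (20, 36, 2, 28, 16, 7), (20, 36, 2, 28, 29, 33), (20, 36, 2, 28, 35, 4), (20, 36, 20, 29, 16, 7), (20, 36, 20, 29, 29, 33), (20, 36, 20, 29, 35, 4), (20, 36, 31, 40, 16, 7), (20, 36, 31, 40, 29, 33), (20, 36, 31, 40, 35, 4), (20, 7, 2, 28, 16, 7), (20, 7, 2, 28, 29, 33), (20, 7, 2, 28, 35, 4), (20, 7, 20, 29, 16, 7), (20, 7, 20, 29, 29, 33), (20, 7, 20, 29, 35, 4), (20, 7, 31, 40, 16, 7), (20, 7, 31, 40, 29, 33), (20, 7, 31, 40, 35, 4)}
Projecting to B, A, D (36 duplicate(s) eliminated): {(2, 28, 33), (2, 28, 4), (2, 28, 7), (20, 29, 33), (20, 29, 4), (20, 29, 7), (31, 40, 33), (31, 40, 4), (31, 40, 7)}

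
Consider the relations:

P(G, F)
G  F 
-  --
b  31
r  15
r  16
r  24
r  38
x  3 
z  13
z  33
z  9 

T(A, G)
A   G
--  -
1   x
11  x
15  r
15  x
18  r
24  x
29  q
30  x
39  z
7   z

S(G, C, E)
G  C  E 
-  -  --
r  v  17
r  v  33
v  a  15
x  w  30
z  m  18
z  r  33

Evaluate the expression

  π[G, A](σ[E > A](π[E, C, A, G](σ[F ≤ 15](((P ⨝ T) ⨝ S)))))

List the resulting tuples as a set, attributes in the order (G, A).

P ⋈ T (natural join on G): {(r, 15, 15), (r, 15, 18), (r, 16, 15), (r, 16, 18), (r, 24, 15), (r, 24, 18), (r, 38, 15), (r, 38, 18), (x, 3, 1), (x, 3, 11), (x, 3, 15), (x, 3, 24), (x, 3, 30), (z, 13, 39), (z, 13, 7), (z, 33, 39), (z, 33, 7), (z, 9, 39), (z, 9, 7)}
(P ⨝ T) ⋈ S (natural join on G): {(r, 15, 15, v, 17), (r, 15, 15, v, 33), (r, 15, 18, v, 17), (r, 15, 18, v, 33), (r, 16, 15, v, 17), (r, 16, 15, v, 33), (r, 16, 18, v, 17), (r, 16, 18, v, 33), (r, 24, 15, v, 17), (r, 24, 15, v, 33), (r, 24, 18, v, 17), (r, 24, 18, v, 33), (r, 38, 15, v, 17), (r, 38, 15, v, 33), (r, 38, 18, v, 17), (r, 38, 18, v, 33), (x, 3, 1, w, 30), (x, 3, 11, w, 30), (x, 3, 15, w, 30), (x, 3, 24, w, 30), (x, 3, 30, w, 30), (z, 13, 39, m, 18), (z, 13, 39, r, 33), (z, 13, 7, m, 18), (z, 13, 7, r, 33), (z, 33, 39, m, 18), (z, 33, 39, r, 33), (z, 33, 7, m, 18), (z, 33, 7, r, 33), (z, 9, 39, m, 18), (z, 9, 39, r, 33), (z, 9, 7, m, 18), (z, 9, 7, r, 33)}
Selection F ≤ 15: {(r, 15, 15, v, 17), (r, 15, 15, v, 33), (r, 15, 18, v, 17), (r, 15, 18, v, 33), (x, 3, 1, w, 30), (x, 3, 11, w, 30), (x, 3, 15, w, 30), (x, 3, 24, w, 30), (x, 3, 30, w, 30), (z, 13, 39, m, 18), (z, 13, 39, r, 33), (z, 13, 7, m, 18), (z, 13, 7, r, 33), (z, 9, 39, m, 18), (z, 9, 39, r, 33), (z, 9, 7, m, 18), (z, 9, 7, r, 33)}
Projecting to E, C, A, G (4 duplicate(s) eliminated): {(17, v, 15, r), (17, v, 18, r), (18, m, 39, z), (18, m, 7, z), (30, w, 1, x), (30, w, 11, x), (30, w, 15, x), (30, w, 24, x), (30, w, 30, x), (33, r, 39, z), (33, r, 7, z), (33, v, 15, r), (33, v, 18, r)}
Selection E > A: {(17, v, 15, r), (18, m, 7, z), (30, w, 1, x), (30, w, 11, x), (30, w, 15, x), (30, w, 24, x), (33, r, 7, z), (33, v, 15, r), (33, v, 18, r)}
Projecting to G, A (2 duplicate(s) eliminated): {(r, 15), (r, 18), (x, 1), (x, 11), (x, 15), (x, 24), (z, 7)}

{(r, 15), (r, 18), (x, 1), (x, 11), (x, 15), (x, 24), (z, 7)}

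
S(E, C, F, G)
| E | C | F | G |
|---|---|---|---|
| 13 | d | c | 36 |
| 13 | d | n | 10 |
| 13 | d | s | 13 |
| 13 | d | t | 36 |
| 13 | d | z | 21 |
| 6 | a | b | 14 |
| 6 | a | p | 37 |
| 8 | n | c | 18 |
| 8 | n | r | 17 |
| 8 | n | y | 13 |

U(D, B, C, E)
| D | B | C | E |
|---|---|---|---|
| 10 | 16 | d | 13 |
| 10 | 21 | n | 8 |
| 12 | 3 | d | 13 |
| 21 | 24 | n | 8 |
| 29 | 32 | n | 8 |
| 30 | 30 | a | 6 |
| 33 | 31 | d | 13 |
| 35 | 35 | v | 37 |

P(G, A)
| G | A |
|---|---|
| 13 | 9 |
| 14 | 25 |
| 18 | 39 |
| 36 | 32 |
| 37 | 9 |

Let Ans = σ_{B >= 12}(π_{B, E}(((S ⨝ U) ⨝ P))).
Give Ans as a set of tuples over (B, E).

{(16, 13), (21, 8), (24, 8), (30, 6), (31, 13), (32, 8)}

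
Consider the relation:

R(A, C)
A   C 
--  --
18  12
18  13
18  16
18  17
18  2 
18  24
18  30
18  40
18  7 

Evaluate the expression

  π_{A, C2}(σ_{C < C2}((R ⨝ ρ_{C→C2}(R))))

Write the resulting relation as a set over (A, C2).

{(18, 12), (18, 13), (18, 16), (18, 17), (18, 24), (18, 30), (18, 40), (18, 7)}

ρ[C→C2]: schema becomes (A, C2); tuples unchanged.
Joining R and ρ_{C→C2}(R) on A yields {(18, 12, 12), (18, 12, 13), (18, 12, 16), (18, 12, 17), (18, 12, 2), (18, 12, 24), (18, 12, 30), (18, 12, 40), (18, 12, 7), (18, 13, 12), (18, 13, 13), (18, 13, 16), (18, 13, 17), (18, 13, 2), (18, 13, 24), (18, 13, 30), (18, 13, 40), (18, 13, 7), (18, 16, 12), (18, 16, 13), (18, 16, 16), (18, 16, 17), (18, 16, 2), (18, 16, 24), (18, 16, 30), (18, 16, 40), (18, 16, 7), (18, 17, 12), (18, 17, 13), (18, 17, 16), (18, 17, 17), (18, 17, 2), (18, 17, 24), (18, 17, 30), (18, 17, 40), (18, 17, 7), (18, 2, 12), (18, 2, 13), (18, 2, 16), (18, 2, 17), (18, 2, 2), (18, 2, 24), (18, 2, 30), (18, 2, 40), (18, 2, 7), (18, 24, 12), (18, 24, 13), (18, 24, 16), (18, 24, 17), (18, 24, 2), (18, 24, 24), (18, 24, 30), (18, 24, 40), (18, 24, 7), (18, 30, 12), (18, 30, 13), (18, 30, 16), (18, 30, 17), (18, 30, 2), (18, 30, 24), (18, 30, 30), (18, 30, 40), (18, 30, 7), (18, 40, 12), (18, 40, 13), (18, 40, 16), (18, 40, 17), (18, 40, 2), (18, 40, 24), (18, 40, 30), (18, 40, 40), (18, 40, 7), (18, 7, 12), (18, 7, 13), (18, 7, 16), (18, 7, 17), (18, 7, 2), (18, 7, 24), (18, 7, 30), (18, 7, 40), (18, 7, 7)}.
Apply σ_{C < C2}; surviving tuples: {(18, 12, 13), (18, 12, 16), (18, 12, 17), (18, 12, 24), (18, 12, 30), (18, 12, 40), (18, 13, 16), (18, 13, 17), (18, 13, 24), (18, 13, 30), (18, 13, 40), (18, 16, 17), (18, 16, 24), (18, 16, 30), (18, 16, 40), (18, 17, 24), (18, 17, 30), (18, 17, 40), (18, 2, 12), (18, 2, 13), (18, 2, 16), (18, 2, 17), (18, 2, 24), (18, 2, 30), (18, 2, 40), (18, 2, 7), (18, 24, 30), (18, 24, 40), (18, 30, 40), (18, 7, 12), (18, 7, 13), (18, 7, 16), (18, 7, 17), (18, 7, 24), (18, 7, 30), (18, 7, 40)}
Keep only column(s) A, C2 (28 duplicate(s) eliminated): {(18, 12), (18, 13), (18, 16), (18, 17), (18, 24), (18, 30), (18, 40), (18, 7)}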